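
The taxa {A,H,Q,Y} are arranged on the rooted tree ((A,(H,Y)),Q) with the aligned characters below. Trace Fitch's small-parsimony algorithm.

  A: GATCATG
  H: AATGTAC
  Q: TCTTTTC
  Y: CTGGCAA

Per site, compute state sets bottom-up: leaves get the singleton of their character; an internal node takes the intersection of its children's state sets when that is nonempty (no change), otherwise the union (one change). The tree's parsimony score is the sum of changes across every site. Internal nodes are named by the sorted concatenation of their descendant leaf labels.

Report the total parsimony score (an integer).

13

site 0, node HY: H={A} ∪ Y={C} → {A,C} (+1)
site 0, node AHY: A={G} ∪ HY={A,C} → {A,C,G} (+1)
site 0, node AHQY: AHY={A,C,G} ∪ Q={T} → {A,C,G,T} (+1)
site 1, node HY: H={A} ∪ Y={T} → {A,T} (+1)
site 1, node AHY: A={A} ∩ HY={A,T} → {A} (+0)
site 1, node AHQY: AHY={A} ∪ Q={C} → {A,C} (+1)
site 2, node HY: H={T} ∪ Y={G} → {G,T} (+1)
site 2, node AHY: A={T} ∩ HY={G,T} → {T} (+0)
site 2, node AHQY: AHY={T} ∩ Q={T} → {T} (+0)
site 3, node HY: H={G} ∩ Y={G} → {G} (+0)
site 3, node AHY: A={C} ∪ HY={G} → {C,G} (+1)
site 3, node AHQY: AHY={C,G} ∪ Q={T} → {C,G,T} (+1)
site 4, node HY: H={T} ∪ Y={C} → {C,T} (+1)
site 4, node AHY: A={A} ∪ HY={C,T} → {A,C,T} (+1)
site 4, node AHQY: AHY={A,C,T} ∩ Q={T} → {T} (+0)
site 5, node HY: H={A} ∩ Y={A} → {A} (+0)
site 5, node AHY: A={T} ∪ HY={A} → {A,T} (+1)
site 5, node AHQY: AHY={A,T} ∩ Q={T} → {T} (+0)
site 6, node HY: H={C} ∪ Y={A} → {A,C} (+1)
site 6, node AHY: A={G} ∪ HY={A,C} → {A,C,G} (+1)
site 6, node AHQY: AHY={A,C,G} ∩ Q={C} → {C} (+0)
per-site changes: [3, 2, 1, 2, 2, 1, 2]; total = 13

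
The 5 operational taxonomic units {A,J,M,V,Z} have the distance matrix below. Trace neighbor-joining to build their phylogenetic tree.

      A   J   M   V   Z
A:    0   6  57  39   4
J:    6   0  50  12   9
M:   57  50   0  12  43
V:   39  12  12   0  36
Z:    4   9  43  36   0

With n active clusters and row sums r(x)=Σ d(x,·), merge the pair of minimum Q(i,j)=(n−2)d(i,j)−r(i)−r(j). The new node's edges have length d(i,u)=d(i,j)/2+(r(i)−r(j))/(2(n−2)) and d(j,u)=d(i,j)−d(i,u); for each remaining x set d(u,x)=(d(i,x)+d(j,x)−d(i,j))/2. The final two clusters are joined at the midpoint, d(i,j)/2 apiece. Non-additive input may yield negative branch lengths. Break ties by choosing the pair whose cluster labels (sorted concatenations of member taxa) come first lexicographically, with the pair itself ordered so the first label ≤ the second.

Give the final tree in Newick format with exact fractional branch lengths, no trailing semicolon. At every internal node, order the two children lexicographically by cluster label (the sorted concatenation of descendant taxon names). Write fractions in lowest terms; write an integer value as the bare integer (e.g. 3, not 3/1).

(((A:27/8,Z:5/8):65/8,J:-21/8):221/16,(M:33/2,V:-9/2):221/16)

step 1: merge (M,V) at d=12, Q=-225; branch lengths M→33/2, V→-9/2; new cluster MV
  updated: d(A,MV)=42, d(J,MV)=25, d(MV,Z)=67/2
step 2: merge (A,Z) at d=4, Q=-181/2; branch lengths A→27/8, Z→5/8; new cluster AZ
  updated: d(AZ,J)=11/2, d(AZ,MV)=143/4
step 3: merge (AZ,J) at d=11/2, Q=-265/4; branch lengths AZ→65/8, J→-21/8; new cluster AJZ
  updated: d(AJZ,MV)=221/8
step 4: merge (AJZ,MV) at d=221/8; branch lengths AJZ→221/16, MV→221/16; new cluster AJMVZ
final tree: (((A:27/8,Z:5/8):65/8,J:-21/8):221/16,(M:33/2,V:-9/2):221/16)
total length: 393/8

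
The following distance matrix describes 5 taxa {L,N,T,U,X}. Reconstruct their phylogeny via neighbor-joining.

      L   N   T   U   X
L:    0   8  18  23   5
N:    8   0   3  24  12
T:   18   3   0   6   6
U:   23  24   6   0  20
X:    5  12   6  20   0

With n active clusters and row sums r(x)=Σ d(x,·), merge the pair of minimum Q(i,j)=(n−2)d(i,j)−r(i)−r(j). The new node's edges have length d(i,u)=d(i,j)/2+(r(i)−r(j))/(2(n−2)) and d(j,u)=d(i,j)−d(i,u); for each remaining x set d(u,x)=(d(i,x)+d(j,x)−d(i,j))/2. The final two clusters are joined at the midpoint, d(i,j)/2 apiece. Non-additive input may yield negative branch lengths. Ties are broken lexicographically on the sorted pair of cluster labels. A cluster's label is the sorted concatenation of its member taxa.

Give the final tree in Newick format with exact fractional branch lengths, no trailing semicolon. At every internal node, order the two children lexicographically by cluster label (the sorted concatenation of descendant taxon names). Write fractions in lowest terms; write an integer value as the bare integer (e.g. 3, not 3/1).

(((L:27/8,X:13/8):33/8,N:27/8):57/16,(T:-11/3,U:29/3):57/16)

step 1: merge (T,U) at d=6, Q=-88; branch lengths T→-11/3, U→29/3; new cluster TU
  updated: d(L,TU)=35/2, d(N,TU)=21/2, d(TU,X)=10
step 2: merge (L,X) at d=5, Q=-95/2; branch lengths L→27/8, X→13/8; new cluster LX
  updated: d(LX,N)=15/2, d(LX,TU)=45/4
step 3: merge (LX,N) at d=15/2, Q=-117/4; branch lengths LX→33/8, N→27/8; new cluster LNX
  updated: d(LNX,TU)=57/8
step 4: merge (LNX,TU) at d=57/8; branch lengths LNX→57/16, TU→57/16; new cluster LNTUX
final tree: (((L:27/8,X:13/8):33/8,N:27/8):57/16,(T:-11/3,U:29/3):57/16)
total length: 205/8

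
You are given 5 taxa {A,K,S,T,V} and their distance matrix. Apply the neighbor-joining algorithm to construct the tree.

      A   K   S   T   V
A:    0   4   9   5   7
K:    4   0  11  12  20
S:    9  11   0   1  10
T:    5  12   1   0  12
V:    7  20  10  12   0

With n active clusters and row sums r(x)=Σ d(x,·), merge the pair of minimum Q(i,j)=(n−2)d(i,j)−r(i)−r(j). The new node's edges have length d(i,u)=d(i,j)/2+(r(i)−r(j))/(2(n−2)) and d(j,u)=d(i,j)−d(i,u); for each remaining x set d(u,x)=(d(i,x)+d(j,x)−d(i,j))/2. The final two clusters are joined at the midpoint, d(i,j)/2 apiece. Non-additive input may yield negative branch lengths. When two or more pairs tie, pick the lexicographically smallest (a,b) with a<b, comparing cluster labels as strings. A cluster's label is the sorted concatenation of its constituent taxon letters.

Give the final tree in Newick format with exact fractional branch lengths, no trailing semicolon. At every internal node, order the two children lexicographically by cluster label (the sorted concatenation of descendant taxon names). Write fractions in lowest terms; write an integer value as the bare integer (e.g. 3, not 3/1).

((((A:-5/3,K:17/3):31/8,V:61/8):23/8,S:3/8):5/16,T:5/16)

1. join A+K (d=4, Q=-60) ⇒ AK; edges |A|=-5/3, |K|=17/3
  updated: d(AK,S)=8, d(AK,T)=13/2, d(AK,V)=23/2
2. join AK+V (d=23/2, Q=-73/2) ⇒ AKV; edges |AK|=31/8, |V|=61/8
  updated: d(AKV,S)=13/4, d(AKV,T)=7/2
3. join AKV+S (d=13/4, Q=-31/4) ⇒ AKSV; edges |AKV|=23/8, |S|=3/8
  updated: d(AKSV,T)=5/8
4. join AKSV+T (d=5/8) ⇒ AKSTV; edges |AKSV|=5/16, |T|=5/16
final tree: ((((A:-5/3,K:17/3):31/8,V:61/8):23/8,S:3/8):5/16,T:5/16)
total length: 155/8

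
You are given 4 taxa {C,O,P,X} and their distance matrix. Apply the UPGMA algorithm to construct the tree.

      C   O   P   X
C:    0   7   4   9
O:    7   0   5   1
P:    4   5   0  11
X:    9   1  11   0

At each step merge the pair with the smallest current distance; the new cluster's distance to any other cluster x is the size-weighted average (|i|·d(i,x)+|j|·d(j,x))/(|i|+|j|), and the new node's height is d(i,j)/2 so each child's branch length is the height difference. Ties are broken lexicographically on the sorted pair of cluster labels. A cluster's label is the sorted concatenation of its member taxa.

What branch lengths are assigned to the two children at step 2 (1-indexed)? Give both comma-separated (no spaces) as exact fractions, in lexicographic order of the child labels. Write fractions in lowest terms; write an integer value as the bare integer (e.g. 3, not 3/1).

iteration 1: select O,X (d=1); attach at lengths (1/2, 1/2); label the merged cluster OX
  updated: d(C,OX)=8, d(OX,P)=8
iteration 2: select C,P (d=4); attach at lengths (2, 2); label the merged cluster CP
  updated: d(CP,OX)=8
iteration 3: select CP,OX (d=8); attach at lengths (2, 7/2); label the merged cluster COPX
final tree: ((C:2,P:2):2,(O:1/2,X:1/2):7/2)
total length: 21/2

2,2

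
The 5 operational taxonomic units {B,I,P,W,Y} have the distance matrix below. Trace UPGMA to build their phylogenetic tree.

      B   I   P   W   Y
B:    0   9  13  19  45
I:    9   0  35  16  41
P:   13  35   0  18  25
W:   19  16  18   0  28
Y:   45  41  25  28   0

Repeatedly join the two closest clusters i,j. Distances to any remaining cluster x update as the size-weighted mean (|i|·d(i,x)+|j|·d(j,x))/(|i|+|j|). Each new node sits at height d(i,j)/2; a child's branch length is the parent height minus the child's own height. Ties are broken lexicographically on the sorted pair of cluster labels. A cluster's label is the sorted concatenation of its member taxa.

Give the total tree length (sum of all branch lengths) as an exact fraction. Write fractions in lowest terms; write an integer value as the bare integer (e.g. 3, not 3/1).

59

step 1: merge (B,I) at d=9; branch lengths B→9/2, I→9/2; new cluster BI
  updated: d(BI,P)=24, d(BI,W)=35/2, d(BI,Y)=43
step 2: merge (BI,W) at d=35/2; branch lengths BI→17/4, W→35/4; new cluster BIW
  updated: d(BIW,P)=22, d(BIW,Y)=38
step 3: merge (BIW,P) at d=22; branch lengths BIW→9/4, P→11; new cluster BIPW
  updated: d(BIPW,Y)=139/4
step 4: merge (BIPW,Y) at d=139/4; branch lengths BIPW→51/8, Y→139/8; new cluster BIPWY
final tree: ((((B:9/2,I:9/2):17/4,W:35/4):9/4,P:11):51/8,Y:139/8)
total length: 59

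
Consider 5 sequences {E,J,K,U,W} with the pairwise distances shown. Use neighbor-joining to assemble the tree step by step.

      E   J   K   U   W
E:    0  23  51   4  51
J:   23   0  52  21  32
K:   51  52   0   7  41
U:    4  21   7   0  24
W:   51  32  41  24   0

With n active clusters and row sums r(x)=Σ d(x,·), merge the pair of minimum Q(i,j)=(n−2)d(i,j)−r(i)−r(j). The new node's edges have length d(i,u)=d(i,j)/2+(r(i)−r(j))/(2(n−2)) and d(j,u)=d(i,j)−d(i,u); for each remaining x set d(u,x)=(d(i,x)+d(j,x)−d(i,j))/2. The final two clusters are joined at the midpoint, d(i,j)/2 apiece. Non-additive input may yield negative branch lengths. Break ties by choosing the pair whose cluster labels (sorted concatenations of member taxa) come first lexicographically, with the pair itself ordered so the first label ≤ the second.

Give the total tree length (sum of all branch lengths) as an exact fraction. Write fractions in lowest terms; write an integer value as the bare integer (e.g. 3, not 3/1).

iteration 1: select E,J (d=23, Q=-188); attach at lengths (35/3, 34/3); label the merged cluster EJ
  updated: d(EJ,K)=40, d(EJ,U)=1, d(EJ,W)=30
iteration 2: select EJ,W (d=30, Q=-106); attach at lengths (9, 21); label the merged cluster EJW
  updated: d(EJW,K)=51/2, d(EJW,U)=-5/2
iteration 3: select EJW,K (d=51/2, Q=-30); attach at lengths (8, 35/2); label the merged cluster EJKW
  updated: d(EJKW,U)=-21/2
iteration 4: select EJKW,U (d=-21/2); attach at lengths (-21/4, -21/4); label the merged cluster EJKUW
final tree: ((((E:35/3,J:34/3):9,W:21):8,K:35/2):-21/4,U:-21/4)
total length: 68

68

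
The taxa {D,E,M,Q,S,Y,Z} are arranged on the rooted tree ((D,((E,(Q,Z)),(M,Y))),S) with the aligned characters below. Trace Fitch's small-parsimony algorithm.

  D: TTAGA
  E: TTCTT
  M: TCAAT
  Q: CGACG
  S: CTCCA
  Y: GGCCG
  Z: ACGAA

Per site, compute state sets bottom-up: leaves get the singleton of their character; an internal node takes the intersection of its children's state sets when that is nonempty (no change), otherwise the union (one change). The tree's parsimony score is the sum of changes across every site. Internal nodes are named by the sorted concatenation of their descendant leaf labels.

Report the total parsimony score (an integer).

20

QZ@0: {C} ∪ {A} = {A,C} (union, +1)
EQZ@0: {T} ∪ {A,C} = {A,C,T} (union, +1)
MY@0: {T} ∪ {G} = {G,T} (union, +1)
EMQYZ@0: {A,C,T} ∩ {G,T} = {T} (intersection, +0)
DEMQYZ@0: {T} ∩ {T} = {T} (intersection, +0)
DEMQSYZ@0: {T} ∪ {C} = {C,T} (union, +1)
QZ@1: {G} ∪ {C} = {C,G} (union, +1)
EQZ@1: {T} ∪ {C,G} = {C,G,T} (union, +1)
MY@1: {C} ∪ {G} = {C,G} (union, +1)
EMQYZ@1: {C,G,T} ∩ {C,G} = {C,G} (intersection, +0)
DEMQYZ@1: {T} ∪ {C,G} = {C,G,T} (union, +1)
DEMQSYZ@1: {C,G,T} ∩ {T} = {T} (intersection, +0)
QZ@2: {A} ∪ {G} = {A,G} (union, +1)
EQZ@2: {C} ∪ {A,G} = {A,C,G} (union, +1)
MY@2: {A} ∪ {C} = {A,C} (union, +1)
EMQYZ@2: {A,C,G} ∩ {A,C} = {A,C} (intersection, +0)
DEMQYZ@2: {A} ∩ {A,C} = {A} (intersection, +0)
DEMQSYZ@2: {A} ∪ {C} = {A,C} (union, +1)
QZ@3: {C} ∪ {A} = {A,C} (union, +1)
EQZ@3: {T} ∪ {A,C} = {A,C,T} (union, +1)
MY@3: {A} ∪ {C} = {A,C} (union, +1)
EMQYZ@3: {A,C,T} ∩ {A,C} = {A,C} (intersection, +0)
DEMQYZ@3: {G} ∪ {A,C} = {A,C,G} (union, +1)
DEMQSYZ@3: {A,C,G} ∩ {C} = {C} (intersection, +0)
QZ@4: {G} ∪ {A} = {A,G} (union, +1)
EQZ@4: {T} ∪ {A,G} = {A,G,T} (union, +1)
MY@4: {T} ∪ {G} = {G,T} (union, +1)
EMQYZ@4: {A,G,T} ∩ {G,T} = {G,T} (intersection, +0)
DEMQYZ@4: {A} ∪ {G,T} = {A,G,T} (union, +1)
DEMQSYZ@4: {A,G,T} ∩ {A} = {A} (intersection, +0)
per-site changes: [4, 4, 4, 4, 4]; total = 20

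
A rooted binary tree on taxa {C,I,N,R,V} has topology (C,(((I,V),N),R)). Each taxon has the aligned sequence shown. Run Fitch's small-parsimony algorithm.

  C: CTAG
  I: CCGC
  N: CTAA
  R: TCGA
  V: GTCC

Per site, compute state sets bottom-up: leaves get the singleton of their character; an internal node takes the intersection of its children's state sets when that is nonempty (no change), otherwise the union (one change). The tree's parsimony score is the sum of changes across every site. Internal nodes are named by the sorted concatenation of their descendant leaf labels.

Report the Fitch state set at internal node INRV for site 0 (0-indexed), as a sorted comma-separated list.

site 0, node IV: I={C} ∪ V={G} → {C,G} (+1)
site 0, node INV: IV={C,G} ∩ N={C} → {C} (+0)
site 0, node INRV: INV={C} ∪ R={T} → {C,T} (+1)
site 0, node CINRV: C={C} ∩ INRV={C,T} → {C} (+0)
site 1, node IV: I={C} ∪ V={T} → {C,T} (+1)
site 1, node INV: IV={C,T} ∩ N={T} → {T} (+0)
site 1, node INRV: INV={T} ∪ R={C} → {C,T} (+1)
site 1, node CINRV: C={T} ∩ INRV={C,T} → {T} (+0)
site 2, node IV: I={G} ∪ V={C} → {C,G} (+1)
site 2, node INV: IV={C,G} ∪ N={A} → {A,C,G} (+1)
site 2, node INRV: INV={A,C,G} ∩ R={G} → {G} (+0)
site 2, node CINRV: C={A} ∪ INRV={G} → {A,G} (+1)
site 3, node IV: I={C} ∩ V={C} → {C} (+0)
site 3, node INV: IV={C} ∪ N={A} → {A,C} (+1)
site 3, node INRV: INV={A,C} ∩ R={A} → {A} (+0)
site 3, node CINRV: C={G} ∪ INRV={A} → {A,G} (+1)
per-site changes: [2, 2, 3, 2]; total = 9

C,T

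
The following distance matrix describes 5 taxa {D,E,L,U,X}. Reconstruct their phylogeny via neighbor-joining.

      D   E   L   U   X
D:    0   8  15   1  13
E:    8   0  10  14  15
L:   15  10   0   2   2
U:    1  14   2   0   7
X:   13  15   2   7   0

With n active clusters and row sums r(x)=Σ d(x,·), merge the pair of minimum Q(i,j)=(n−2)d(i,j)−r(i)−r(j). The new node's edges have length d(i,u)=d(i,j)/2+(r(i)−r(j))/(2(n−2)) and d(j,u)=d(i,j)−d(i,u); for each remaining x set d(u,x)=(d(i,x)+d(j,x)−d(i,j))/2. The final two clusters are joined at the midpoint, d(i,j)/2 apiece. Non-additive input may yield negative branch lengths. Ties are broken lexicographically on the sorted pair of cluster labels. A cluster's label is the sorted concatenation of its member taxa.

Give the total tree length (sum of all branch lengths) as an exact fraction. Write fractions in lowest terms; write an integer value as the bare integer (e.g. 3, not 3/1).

141/8

iteration 1: select D,E (d=8, Q=-60); attach at lengths (7/3, 17/3); label the merged cluster DE
  updated: d(DE,L)=17/2, d(DE,U)=7/2, d(DE,X)=10
iteration 2: select DE,U (d=7/2, Q=-55/2); attach at lengths (33/8, -5/8); label the merged cluster DEU
  updated: d(DEU,L)=7/2, d(DEU,X)=27/4
iteration 3: select DEU,L (d=7/2, Q=-49/4); attach at lengths (33/8, -5/8); label the merged cluster DELU
  updated: d(DELU,X)=21/8
iteration 4: select DELU,X (d=21/8); attach at lengths (21/16, 21/16); label the merged cluster DELUX
final tree: ((((D:7/3,E:17/3):33/8,U:-5/8):33/8,L:-5/8):21/16,X:21/16)
total length: 141/8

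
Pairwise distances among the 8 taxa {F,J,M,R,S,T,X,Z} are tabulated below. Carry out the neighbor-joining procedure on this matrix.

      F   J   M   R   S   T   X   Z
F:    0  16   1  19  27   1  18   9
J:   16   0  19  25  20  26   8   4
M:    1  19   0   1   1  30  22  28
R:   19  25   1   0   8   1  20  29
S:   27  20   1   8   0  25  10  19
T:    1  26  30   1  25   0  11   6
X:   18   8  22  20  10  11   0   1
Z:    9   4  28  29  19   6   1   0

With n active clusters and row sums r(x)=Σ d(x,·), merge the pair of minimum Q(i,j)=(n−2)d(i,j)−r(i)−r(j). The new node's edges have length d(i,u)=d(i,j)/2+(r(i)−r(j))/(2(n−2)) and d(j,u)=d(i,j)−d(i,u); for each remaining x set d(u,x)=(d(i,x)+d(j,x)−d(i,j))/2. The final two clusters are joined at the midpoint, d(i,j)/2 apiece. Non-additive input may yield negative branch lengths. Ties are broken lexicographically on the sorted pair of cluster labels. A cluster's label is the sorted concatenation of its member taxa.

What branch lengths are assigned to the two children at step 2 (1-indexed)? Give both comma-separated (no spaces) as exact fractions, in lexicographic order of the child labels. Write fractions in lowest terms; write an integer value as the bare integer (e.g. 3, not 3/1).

12/5,8/5

1. join M+S (d=1, Q=-206) ⇒ MS; edges |M|=-1/6, |S|=7/6
  updated: d(F,MS)=27/2, d(J,MS)=19, d(MS,R)=4, d(MS,T)=27, d(MS,X)=31/2, d(MS,Z)=23
2. join MS+R (d=4, Q=-180) ⇒ MRS; edges |MS|=12/5, |R|=8/5
  updated: d(F,MRS)=57/4, d(J,MRS)=20, d(MRS,T)=12, d(MRS,X)=63/4, d(MRS,Z)=24
3. join F+T (d=1, Q=-441/4) ⇒ FT; edges |F|=25/32, |T|=7/32
  updated: d(FT,J)=41/2, d(FT,MRS)=101/8, d(FT,X)=14, d(FT,Z)=7
4. join FT+MRS (d=101/8, Q=-709/8) ⇒ FMRST; edges |FT|=157/48, |MRS|=449/48
  updated: d(FMRST,J)=223/16, d(FMRST,X)=137/16, d(FMRST,Z)=147/16
5. join FMRST+X (d=137/16, Q=-257/8) ⇒ FMRSTX; edges |FMRST|=125/16, |X|=3/4
  updated: d(FMRSTX,J)=107/16, d(FMRSTX,Z)=13/16
6. join FMRSTX+J (d=107/16, Q=-23/2) ⇒ FJMRSTX; edges |FMRSTX|=7/4, |J|=79/16
  updated: d(FJMRSTX,Z)=-15/16
7. join FJMRSTX+Z (d=-15/16) ⇒ FJMRSTXZ; edges |FJMRSTX|=-15/32, |Z|=-15/32
final tree: (((((F:25/32,T:7/32):157/48,((M:-1/6,S:7/6):12/5,R:8/5):449/48):125/16,X:3/4):7/4,J:79/16):-15/32,Z:-15/32)
total length: 527/16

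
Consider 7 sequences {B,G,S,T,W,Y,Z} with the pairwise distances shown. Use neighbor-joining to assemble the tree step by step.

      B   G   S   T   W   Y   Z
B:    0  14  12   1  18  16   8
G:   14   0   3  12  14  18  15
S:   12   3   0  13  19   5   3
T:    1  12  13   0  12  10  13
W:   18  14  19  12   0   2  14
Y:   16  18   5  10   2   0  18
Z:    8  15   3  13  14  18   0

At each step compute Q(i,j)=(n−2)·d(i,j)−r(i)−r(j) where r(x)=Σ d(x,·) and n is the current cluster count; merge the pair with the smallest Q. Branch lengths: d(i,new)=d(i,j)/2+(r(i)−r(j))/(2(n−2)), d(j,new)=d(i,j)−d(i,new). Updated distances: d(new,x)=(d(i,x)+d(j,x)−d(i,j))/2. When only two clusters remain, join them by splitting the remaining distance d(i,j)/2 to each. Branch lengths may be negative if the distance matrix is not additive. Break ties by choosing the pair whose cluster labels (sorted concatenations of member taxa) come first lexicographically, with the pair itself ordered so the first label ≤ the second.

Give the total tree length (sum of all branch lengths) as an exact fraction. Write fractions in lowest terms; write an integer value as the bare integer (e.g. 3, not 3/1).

1. join W+Y (d=2, Q=-138) ⇒ WY; edges |W|=2, |Y|=0
  updated: d(B,WY)=16, d(G,WY)=15, d(S,WY)=11, d(T,WY)=10, d(WY,Z)=15
2. join B+T (d=1, Q=-96) ⇒ BT; edges |B|=3/4, |T|=1/4
  updated: d(BT,G)=25/2, d(BT,S)=12, d(BT,WY)=25/2, d(BT,Z)=10
3. join G+S (d=3, Q=-131/2) ⇒ GS; edges |G|=17/4, |S|=-5/4
  updated: d(BT,GS)=43/4, d(GS,WY)=23/2, d(GS,Z)=15/2
4. join BT+WY (d=25/2, Q=-189/4) ⇒ BTWY; edges |BT|=77/16, |WY|=123/16
  updated: d(BTWY,GS)=39/8, d(BTWY,Z)=25/4
5. join BTWY+GS (d=39/8, Q=-149/8) ⇒ BGSTWY; edges |BTWY|=29/16, |GS|=49/16
  updated: d(BGSTWY,Z)=71/16
6. join BGSTWY+Z (d=71/16) ⇒ BGSTWYZ; edges |BGSTWY|=71/32, |Z|=71/32
final tree: ((((B:3/4,T:1/4):77/16,(W:2,Y:0):123/16):29/16,(G:17/4,S:-5/4):49/16):71/32,Z:71/32)
total length: 445/16

445/16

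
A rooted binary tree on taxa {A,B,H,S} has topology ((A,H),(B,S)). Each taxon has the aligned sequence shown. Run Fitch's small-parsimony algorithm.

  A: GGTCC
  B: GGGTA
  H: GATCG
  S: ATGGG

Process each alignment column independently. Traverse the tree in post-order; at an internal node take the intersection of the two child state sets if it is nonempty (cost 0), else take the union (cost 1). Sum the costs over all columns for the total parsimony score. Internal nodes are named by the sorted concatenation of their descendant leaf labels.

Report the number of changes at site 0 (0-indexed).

1

[col 0] AH: children A:{G}, H:{G} ∩→ {G}; cost 0
[col 0] BS: children B:{G}, S:{A} ∪→ {A,G}; cost 1
[col 0] ABHS: children AH:{G}, BS:{A,G} ∩→ {G}; cost 0
[col 1] AH: children A:{G}, H:{A} ∪→ {A,G}; cost 1
[col 1] BS: children B:{G}, S:{T} ∪→ {G,T}; cost 1
[col 1] ABHS: children AH:{A,G}, BS:{G,T} ∩→ {G}; cost 0
[col 2] AH: children A:{T}, H:{T} ∩→ {T}; cost 0
[col 2] BS: children B:{G}, S:{G} ∩→ {G}; cost 0
[col 2] ABHS: children AH:{T}, BS:{G} ∪→ {G,T}; cost 1
[col 3] AH: children A:{C}, H:{C} ∩→ {C}; cost 0
[col 3] BS: children B:{T}, S:{G} ∪→ {G,T}; cost 1
[col 3] ABHS: children AH:{C}, BS:{G,T} ∪→ {C,G,T}; cost 1
[col 4] AH: children A:{C}, H:{G} ∪→ {C,G}; cost 1
[col 4] BS: children B:{A}, S:{G} ∪→ {A,G}; cost 1
[col 4] ABHS: children AH:{C,G}, BS:{A,G} ∩→ {G}; cost 0
per-site changes: [1, 2, 1, 2, 2]; total = 8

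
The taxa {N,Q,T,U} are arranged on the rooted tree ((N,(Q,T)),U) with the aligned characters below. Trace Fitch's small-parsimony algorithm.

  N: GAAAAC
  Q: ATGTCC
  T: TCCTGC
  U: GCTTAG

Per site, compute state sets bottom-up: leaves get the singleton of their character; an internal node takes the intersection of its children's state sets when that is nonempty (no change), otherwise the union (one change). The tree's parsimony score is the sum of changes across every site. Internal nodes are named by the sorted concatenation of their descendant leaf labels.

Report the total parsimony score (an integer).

11

[col 0] QT: children Q:{A}, T:{T} ∪→ {A,T}; cost 1
[col 0] NQT: children N:{G}, QT:{A,T} ∪→ {A,G,T}; cost 1
[col 0] NQTU: children NQT:{A,G,T}, U:{G} ∩→ {G}; cost 0
[col 1] QT: children Q:{T}, T:{C} ∪→ {C,T}; cost 1
[col 1] NQT: children N:{A}, QT:{C,T} ∪→ {A,C,T}; cost 1
[col 1] NQTU: children NQT:{A,C,T}, U:{C} ∩→ {C}; cost 0
[col 2] QT: children Q:{G}, T:{C} ∪→ {C,G}; cost 1
[col 2] NQT: children N:{A}, QT:{C,G} ∪→ {A,C,G}; cost 1
[col 2] NQTU: children NQT:{A,C,G}, U:{T} ∪→ {A,C,G,T}; cost 1
[col 3] QT: children Q:{T}, T:{T} ∩→ {T}; cost 0
[col 3] NQT: children N:{A}, QT:{T} ∪→ {A,T}; cost 1
[col 3] NQTU: children NQT:{A,T}, U:{T} ∩→ {T}; cost 0
[col 4] QT: children Q:{C}, T:{G} ∪→ {C,G}; cost 1
[col 4] NQT: children N:{A}, QT:{C,G} ∪→ {A,C,G}; cost 1
[col 4] NQTU: children NQT:{A,C,G}, U:{A} ∩→ {A}; cost 0
[col 5] QT: children Q:{C}, T:{C} ∩→ {C}; cost 0
[col 5] NQT: children N:{C}, QT:{C} ∩→ {C}; cost 0
[col 5] NQTU: children NQT:{C}, U:{G} ∪→ {C,G}; cost 1
per-site changes: [2, 2, 3, 1, 2, 1]; total = 11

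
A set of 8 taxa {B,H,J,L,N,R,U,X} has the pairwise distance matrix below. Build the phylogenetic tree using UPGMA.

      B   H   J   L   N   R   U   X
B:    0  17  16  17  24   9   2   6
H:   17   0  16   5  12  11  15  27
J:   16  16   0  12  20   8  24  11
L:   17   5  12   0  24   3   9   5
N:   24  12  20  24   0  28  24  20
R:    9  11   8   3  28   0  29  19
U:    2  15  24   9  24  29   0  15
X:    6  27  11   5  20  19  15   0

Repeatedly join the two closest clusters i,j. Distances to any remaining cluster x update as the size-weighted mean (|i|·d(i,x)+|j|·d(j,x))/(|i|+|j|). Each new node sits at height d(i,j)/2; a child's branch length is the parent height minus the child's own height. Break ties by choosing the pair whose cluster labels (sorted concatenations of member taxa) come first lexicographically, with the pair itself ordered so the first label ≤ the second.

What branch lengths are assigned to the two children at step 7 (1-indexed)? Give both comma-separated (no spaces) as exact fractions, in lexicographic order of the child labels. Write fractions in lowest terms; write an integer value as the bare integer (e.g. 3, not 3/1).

iteration 1: select B,U (d=2); attach at lengths (1, 1); label the merged cluster BU
  updated: d(BU,H)=16, d(BU,J)=20, d(BU,L)=13, d(BU,N)=24, d(BU,R)=19, d(BU,X)=21/2
iteration 2: select L,R (d=3); attach at lengths (3/2, 3/2); label the merged cluster LR
  updated: d(BU,LR)=16, d(H,LR)=8, d(J,LR)=10, d(LR,N)=26, d(LR,X)=12
iteration 3: select H,LR (d=8); attach at lengths (4, 5/2); label the merged cluster HLR
  updated: d(BU,HLR)=16, d(HLR,J)=12, d(HLR,N)=64/3, d(HLR,X)=17
iteration 4: select BU,X (d=21/2); attach at lengths (17/4, 21/4); label the merged cluster BUX
  updated: d(BUX,HLR)=49/3, d(BUX,J)=17, d(BUX,N)=68/3
iteration 5: select HLR,J (d=12); attach at lengths (2, 6); label the merged cluster HJLR
  updated: d(BUX,HJLR)=33/2, d(HJLR,N)=21
iteration 6: select BUX,HJLR (d=33/2); attach at lengths (3, 9/4); label the merged cluster BHJLRUX
  updated: d(BHJLRUX,N)=152/7
iteration 7: select BHJLRUX,N (d=152/7); attach at lengths (73/28, 76/7); label the merged cluster BHJLNRUX
final tree: ((((B:1,U:1):17/4,X:21/4):3,((H:4,(L:3/2,R:3/2):5/2):2,J:6):9/4):73/28,N:76/7)
total length: 334/7

73/28,76/7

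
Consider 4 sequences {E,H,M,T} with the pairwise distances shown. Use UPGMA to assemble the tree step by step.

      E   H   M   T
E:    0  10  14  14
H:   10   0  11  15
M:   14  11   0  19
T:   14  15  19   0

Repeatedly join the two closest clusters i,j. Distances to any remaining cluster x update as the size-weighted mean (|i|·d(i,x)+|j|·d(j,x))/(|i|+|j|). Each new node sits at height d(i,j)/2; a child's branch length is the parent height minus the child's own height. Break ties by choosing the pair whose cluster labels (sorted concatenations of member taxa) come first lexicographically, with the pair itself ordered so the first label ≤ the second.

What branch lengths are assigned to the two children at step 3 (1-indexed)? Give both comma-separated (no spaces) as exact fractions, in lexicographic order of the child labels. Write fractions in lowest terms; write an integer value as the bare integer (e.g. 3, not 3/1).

step 1: merge (E,H) at d=10; branch lengths E→5, H→5; new cluster EH
  updated: d(EH,M)=25/2, d(EH,T)=29/2
step 2: merge (EH,M) at d=25/2; branch lengths EH→5/4, M→25/4; new cluster EHM
  updated: d(EHM,T)=16
step 3: merge (EHM,T) at d=16; branch lengths EHM→7/4, T→8; new cluster EHMT
final tree: (((E:5,H:5):5/4,M:25/4):7/4,T:8)
total length: 109/4

7/4,8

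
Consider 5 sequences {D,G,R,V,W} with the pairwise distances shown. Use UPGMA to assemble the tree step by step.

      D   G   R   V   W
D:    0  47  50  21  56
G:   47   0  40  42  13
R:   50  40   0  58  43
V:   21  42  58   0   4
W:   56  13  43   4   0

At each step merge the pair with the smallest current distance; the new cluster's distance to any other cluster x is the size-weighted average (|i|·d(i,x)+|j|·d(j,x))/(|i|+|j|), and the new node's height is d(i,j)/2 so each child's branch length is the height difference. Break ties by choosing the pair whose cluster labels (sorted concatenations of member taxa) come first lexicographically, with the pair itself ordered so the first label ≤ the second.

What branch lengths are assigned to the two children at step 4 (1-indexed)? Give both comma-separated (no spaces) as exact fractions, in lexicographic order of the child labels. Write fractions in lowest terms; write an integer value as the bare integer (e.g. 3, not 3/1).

77/24,191/8

iteration 1: select V,W (d=4); attach at lengths (2, 2); label the merged cluster VW
  updated: d(D,VW)=77/2, d(G,VW)=55/2, d(R,VW)=101/2
iteration 2: select G,VW (d=55/2); attach at lengths (55/4, 47/4); label the merged cluster GVW
  updated: d(D,GVW)=124/3, d(GVW,R)=47
iteration 3: select D,GVW (d=124/3); attach at lengths (62/3, 83/12); label the merged cluster DGVW
  updated: d(DGVW,R)=191/4
iteration 4: select DGVW,R (d=191/4); attach at lengths (77/24, 191/8); label the merged cluster DGRVW
final tree: ((D:62/3,(G:55/4,(V:2,W:2):47/4):83/12):77/24,R:191/8)
total length: 505/6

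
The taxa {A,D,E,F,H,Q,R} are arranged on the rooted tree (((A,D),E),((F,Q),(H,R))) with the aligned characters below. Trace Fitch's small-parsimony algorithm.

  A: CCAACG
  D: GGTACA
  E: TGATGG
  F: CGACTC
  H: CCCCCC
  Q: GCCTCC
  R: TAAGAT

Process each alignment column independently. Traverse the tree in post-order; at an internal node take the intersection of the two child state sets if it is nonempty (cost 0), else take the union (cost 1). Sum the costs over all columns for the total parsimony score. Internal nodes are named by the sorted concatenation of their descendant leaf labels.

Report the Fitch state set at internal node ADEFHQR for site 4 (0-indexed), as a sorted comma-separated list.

site 0, node AD: A={C} ∪ D={G} → {C,G} (+1)
site 0, node ADE: AD={C,G} ∪ E={T} → {C,G,T} (+1)
site 0, node FQ: F={C} ∪ Q={G} → {C,G} (+1)
site 0, node HR: H={C} ∪ R={T} → {C,T} (+1)
site 0, node FHQR: FQ={C,G} ∩ HR={C,T} → {C} (+0)
site 0, node ADEFHQR: ADE={C,G,T} ∩ FHQR={C} → {C} (+0)
site 1, node AD: A={C} ∪ D={G} → {C,G} (+1)
site 1, node ADE: AD={C,G} ∩ E={G} → {G} (+0)
site 1, node FQ: F={G} ∪ Q={C} → {C,G} (+1)
site 1, node HR: H={C} ∪ R={A} → {A,C} (+1)
site 1, node FHQR: FQ={C,G} ∩ HR={A,C} → {C} (+0)
site 1, node ADEFHQR: ADE={G} ∪ FHQR={C} → {C,G} (+1)
site 2, node AD: A={A} ∪ D={T} → {A,T} (+1)
site 2, node ADE: AD={A,T} ∩ E={A} → {A} (+0)
site 2, node FQ: F={A} ∪ Q={C} → {A,C} (+1)
site 2, node HR: H={C} ∪ R={A} → {A,C} (+1)
site 2, node FHQR: FQ={A,C} ∩ HR={A,C} → {A,C} (+0)
site 2, node ADEFHQR: ADE={A} ∩ FHQR={A,C} → {A} (+0)
site 3, node AD: A={A} ∩ D={A} → {A} (+0)
site 3, node ADE: AD={A} ∪ E={T} → {A,T} (+1)
site 3, node FQ: F={C} ∪ Q={T} → {C,T} (+1)
site 3, node HR: H={C} ∪ R={G} → {C,G} (+1)
site 3, node FHQR: FQ={C,T} ∩ HR={C,G} → {C} (+0)
site 3, node ADEFHQR: ADE={A,T} ∪ FHQR={C} → {A,C,T} (+1)
site 4, node AD: A={C} ∩ D={C} → {C} (+0)
site 4, node ADE: AD={C} ∪ E={G} → {C,G} (+1)
site 4, node FQ: F={T} ∪ Q={C} → {C,T} (+1)
site 4, node HR: H={C} ∪ R={A} → {A,C} (+1)
site 4, node FHQR: FQ={C,T} ∩ HR={A,C} → {C} (+0)
site 4, node ADEFHQR: ADE={C,G} ∩ FHQR={C} → {C} (+0)
site 5, node AD: A={G} ∪ D={A} → {A,G} (+1)
site 5, node ADE: AD={A,G} ∩ E={G} → {G} (+0)
site 5, node FQ: F={C} ∩ Q={C} → {C} (+0)
site 5, node HR: H={C} ∪ R={T} → {C,T} (+1)
site 5, node FHQR: FQ={C} ∩ HR={C,T} → {C} (+0)
site 5, node ADEFHQR: ADE={G} ∪ FHQR={C} → {C,G} (+1)
per-site changes: [4, 4, 3, 4, 3, 3]; total = 21

C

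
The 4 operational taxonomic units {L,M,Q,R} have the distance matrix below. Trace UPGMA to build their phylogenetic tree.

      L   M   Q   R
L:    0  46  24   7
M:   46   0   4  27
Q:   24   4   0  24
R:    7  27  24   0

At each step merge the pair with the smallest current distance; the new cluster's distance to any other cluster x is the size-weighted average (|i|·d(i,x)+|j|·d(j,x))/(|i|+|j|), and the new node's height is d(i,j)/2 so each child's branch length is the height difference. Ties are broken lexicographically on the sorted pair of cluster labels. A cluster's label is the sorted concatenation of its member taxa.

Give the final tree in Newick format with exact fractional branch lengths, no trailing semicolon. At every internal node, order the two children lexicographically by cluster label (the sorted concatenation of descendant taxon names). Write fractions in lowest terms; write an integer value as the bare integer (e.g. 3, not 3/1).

((L:7/2,R:7/2):93/8,(M:2,Q:2):105/8)

iteration 1: select M,Q (d=4); attach at lengths (2, 2); label the merged cluster MQ
  updated: d(L,MQ)=35, d(MQ,R)=51/2
iteration 2: select L,R (d=7); attach at lengths (7/2, 7/2); label the merged cluster LR
  updated: d(LR,MQ)=121/4
iteration 3: select LR,MQ (d=121/4); attach at lengths (93/8, 105/8); label the merged cluster LMQR
final tree: ((L:7/2,R:7/2):93/8,(M:2,Q:2):105/8)
total length: 143/4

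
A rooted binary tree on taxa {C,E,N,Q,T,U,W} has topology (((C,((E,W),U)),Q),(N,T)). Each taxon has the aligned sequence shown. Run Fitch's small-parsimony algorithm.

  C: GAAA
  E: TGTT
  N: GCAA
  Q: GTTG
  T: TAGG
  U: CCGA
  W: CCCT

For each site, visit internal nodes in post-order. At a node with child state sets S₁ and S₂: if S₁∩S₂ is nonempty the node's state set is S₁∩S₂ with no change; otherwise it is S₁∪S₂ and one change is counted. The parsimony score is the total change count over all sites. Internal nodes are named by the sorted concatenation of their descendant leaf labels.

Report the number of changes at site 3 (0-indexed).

EW@0: {T} ∪ {C} = {C,T} (union, +1)
EUW@0: {C,T} ∩ {C} = {C} (intersection, +0)
CEUW@0: {G} ∪ {C} = {C,G} (union, +1)
CEQUW@0: {C,G} ∩ {G} = {G} (intersection, +0)
NT@0: {G} ∪ {T} = {G,T} (union, +1)
CENQTUW@0: {G} ∩ {G,T} = {G} (intersection, +0)
EW@1: {G} ∪ {C} = {C,G} (union, +1)
EUW@1: {C,G} ∩ {C} = {C} (intersection, +0)
CEUW@1: {A} ∪ {C} = {A,C} (union, +1)
CEQUW@1: {A,C} ∪ {T} = {A,C,T} (union, +1)
NT@1: {C} ∪ {A} = {A,C} (union, +1)
CENQTUW@1: {A,C,T} ∩ {A,C} = {A,C} (intersection, +0)
EW@2: {T} ∪ {C} = {C,T} (union, +1)
EUW@2: {C,T} ∪ {G} = {C,G,T} (union, +1)
CEUW@2: {A} ∪ {C,G,T} = {A,C,G,T} (union, +1)
CEQUW@2: {A,C,G,T} ∩ {T} = {T} (intersection, +0)
NT@2: {A} ∪ {G} = {A,G} (union, +1)
CENQTUW@2: {T} ∪ {A,G} = {A,G,T} (union, +1)
EW@3: {T} ∩ {T} = {T} (intersection, +0)
EUW@3: {T} ∪ {A} = {A,T} (union, +1)
CEUW@3: {A} ∩ {A,T} = {A} (intersection, +0)
CEQUW@3: {A} ∪ {G} = {A,G} (union, +1)
NT@3: {A} ∪ {G} = {A,G} (union, +1)
CENQTUW@3: {A,G} ∩ {A,G} = {A,G} (intersection, +0)
per-site changes: [3, 4, 5, 3]; total = 15

3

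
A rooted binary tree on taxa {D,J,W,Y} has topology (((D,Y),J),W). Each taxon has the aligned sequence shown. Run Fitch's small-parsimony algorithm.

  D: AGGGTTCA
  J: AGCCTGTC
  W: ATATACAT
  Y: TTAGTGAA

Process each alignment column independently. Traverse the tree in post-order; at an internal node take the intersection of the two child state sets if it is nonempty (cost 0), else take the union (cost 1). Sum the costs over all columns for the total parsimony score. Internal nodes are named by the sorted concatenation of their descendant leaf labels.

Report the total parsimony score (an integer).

14

[col 0] DY: children D:{A}, Y:{T} ∪→ {A,T}; cost 1
[col 0] DJY: children DY:{A,T}, J:{A} ∩→ {A}; cost 0
[col 0] DJWY: children DJY:{A}, W:{A} ∩→ {A}; cost 0
[col 1] DY: children D:{G}, Y:{T} ∪→ {G,T}; cost 1
[col 1] DJY: children DY:{G,T}, J:{G} ∩→ {G}; cost 0
[col 1] DJWY: children DJY:{G}, W:{T} ∪→ {G,T}; cost 1
[col 2] DY: children D:{G}, Y:{A} ∪→ {A,G}; cost 1
[col 2] DJY: children DY:{A,G}, J:{C} ∪→ {A,C,G}; cost 1
[col 2] DJWY: children DJY:{A,C,G}, W:{A} ∩→ {A}; cost 0
[col 3] DY: children D:{G}, Y:{G} ∩→ {G}; cost 0
[col 3] DJY: children DY:{G}, J:{C} ∪→ {C,G}; cost 1
[col 3] DJWY: children DJY:{C,G}, W:{T} ∪→ {C,G,T}; cost 1
[col 4] DY: children D:{T}, Y:{T} ∩→ {T}; cost 0
[col 4] DJY: children DY:{T}, J:{T} ∩→ {T}; cost 0
[col 4] DJWY: children DJY:{T}, W:{A} ∪→ {A,T}; cost 1
[col 5] DY: children D:{T}, Y:{G} ∪→ {G,T}; cost 1
[col 5] DJY: children DY:{G,T}, J:{G} ∩→ {G}; cost 0
[col 5] DJWY: children DJY:{G}, W:{C} ∪→ {C,G}; cost 1
[col 6] DY: children D:{C}, Y:{A} ∪→ {A,C}; cost 1
[col 6] DJY: children DY:{A,C}, J:{T} ∪→ {A,C,T}; cost 1
[col 6] DJWY: children DJY:{A,C,T}, W:{A} ∩→ {A}; cost 0
[col 7] DY: children D:{A}, Y:{A} ∩→ {A}; cost 0
[col 7] DJY: children DY:{A}, J:{C} ∪→ {A,C}; cost 1
[col 7] DJWY: children DJY:{A,C}, W:{T} ∪→ {A,C,T}; cost 1
per-site changes: [1, 2, 2, 2, 1, 2, 2, 2]; total = 14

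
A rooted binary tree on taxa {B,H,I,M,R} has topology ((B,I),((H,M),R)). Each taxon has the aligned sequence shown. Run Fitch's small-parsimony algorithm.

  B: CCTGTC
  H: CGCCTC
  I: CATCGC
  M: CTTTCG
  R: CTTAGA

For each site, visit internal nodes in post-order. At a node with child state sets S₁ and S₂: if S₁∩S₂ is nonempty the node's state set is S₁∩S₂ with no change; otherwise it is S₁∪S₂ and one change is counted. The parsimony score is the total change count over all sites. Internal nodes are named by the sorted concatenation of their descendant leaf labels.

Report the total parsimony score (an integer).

[col 0] BI: children B:{C}, I:{C} ∩→ {C}; cost 0
[col 0] HM: children H:{C}, M:{C} ∩→ {C}; cost 0
[col 0] HMR: children HM:{C}, R:{C} ∩→ {C}; cost 0
[col 0] BHIMR: children BI:{C}, HMR:{C} ∩→ {C}; cost 0
[col 1] BI: children B:{C}, I:{A} ∪→ {A,C}; cost 1
[col 1] HM: children H:{G}, M:{T} ∪→ {G,T}; cost 1
[col 1] HMR: children HM:{G,T}, R:{T} ∩→ {T}; cost 0
[col 1] BHIMR: children BI:{A,C}, HMR:{T} ∪→ {A,C,T}; cost 1
[col 2] BI: children B:{T}, I:{T} ∩→ {T}; cost 0
[col 2] HM: children H:{C}, M:{T} ∪→ {C,T}; cost 1
[col 2] HMR: children HM:{C,T}, R:{T} ∩→ {T}; cost 0
[col 2] BHIMR: children BI:{T}, HMR:{T} ∩→ {T}; cost 0
[col 3] BI: children B:{G}, I:{C} ∪→ {C,G}; cost 1
[col 3] HM: children H:{C}, M:{T} ∪→ {C,T}; cost 1
[col 3] HMR: children HM:{C,T}, R:{A} ∪→ {A,C,T}; cost 1
[col 3] BHIMR: children BI:{C,G}, HMR:{A,C,T} ∩→ {C}; cost 0
[col 4] BI: children B:{T}, I:{G} ∪→ {G,T}; cost 1
[col 4] HM: children H:{T}, M:{C} ∪→ {C,T}; cost 1
[col 4] HMR: children HM:{C,T}, R:{G} ∪→ {C,G,T}; cost 1
[col 4] BHIMR: children BI:{G,T}, HMR:{C,G,T} ∩→ {G,T}; cost 0
[col 5] BI: children B:{C}, I:{C} ∩→ {C}; cost 0
[col 5] HM: children H:{C}, M:{G} ∪→ {C,G}; cost 1
[col 5] HMR: children HM:{C,G}, R:{A} ∪→ {A,C,G}; cost 1
[col 5] BHIMR: children BI:{C}, HMR:{A,C,G} ∩→ {C}; cost 0
per-site changes: [0, 3, 1, 3, 3, 2]; total = 12

12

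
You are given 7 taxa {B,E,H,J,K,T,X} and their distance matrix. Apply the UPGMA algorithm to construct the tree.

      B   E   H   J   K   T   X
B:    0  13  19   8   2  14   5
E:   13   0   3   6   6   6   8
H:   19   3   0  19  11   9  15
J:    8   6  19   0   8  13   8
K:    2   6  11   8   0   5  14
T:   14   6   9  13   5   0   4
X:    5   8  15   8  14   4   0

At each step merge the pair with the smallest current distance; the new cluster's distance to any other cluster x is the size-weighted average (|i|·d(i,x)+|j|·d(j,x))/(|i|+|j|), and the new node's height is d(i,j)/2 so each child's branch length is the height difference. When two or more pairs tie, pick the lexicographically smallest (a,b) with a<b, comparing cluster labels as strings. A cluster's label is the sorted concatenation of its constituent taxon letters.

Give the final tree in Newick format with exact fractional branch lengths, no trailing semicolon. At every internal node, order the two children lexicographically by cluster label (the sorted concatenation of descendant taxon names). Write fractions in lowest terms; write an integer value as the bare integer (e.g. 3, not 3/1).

(((B:1,K:1):3,J:4):37/24,((E:3/2,H:3/2):13/4,(T:2,X:2):11/4):19/24)

1. join B+K (d=2) ⇒ BK; edges |B|=1, |K|=1
  updated: d(BK,E)=19/2, d(BK,H)=15, d(BK,J)=8, d(BK,T)=19/2, d(BK,X)=19/2
2. join E+H (d=3) ⇒ EH; edges |E|=3/2, |H|=3/2
  updated: d(BK,EH)=49/4, d(EH,J)=25/2, d(EH,T)=15/2, d(EH,X)=23/2
3. join T+X (d=4) ⇒ TX; edges |T|=2, |X|=2
  updated: d(BK,TX)=19/2, d(EH,TX)=19/2, d(J,TX)=21/2
4. join BK+J (d=8) ⇒ BJK; edges |BK|=3, |J|=4
  updated: d(BJK,EH)=37/3, d(BJK,TX)=59/6
5. join EH+TX (d=19/2) ⇒ EHTX; edges |EH|=13/4, |TX|=11/4
  updated: d(BJK,EHTX)=133/12
6. join BJK+EHTX (d=133/12) ⇒ BEHJKTX; edges |BJK|=37/24, |EHTX|=19/24
final tree: (((B:1,K:1):3,J:4):37/24,((E:3/2,H:3/2):13/4,(T:2,X:2):11/4):19/24)
total length: 73/3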